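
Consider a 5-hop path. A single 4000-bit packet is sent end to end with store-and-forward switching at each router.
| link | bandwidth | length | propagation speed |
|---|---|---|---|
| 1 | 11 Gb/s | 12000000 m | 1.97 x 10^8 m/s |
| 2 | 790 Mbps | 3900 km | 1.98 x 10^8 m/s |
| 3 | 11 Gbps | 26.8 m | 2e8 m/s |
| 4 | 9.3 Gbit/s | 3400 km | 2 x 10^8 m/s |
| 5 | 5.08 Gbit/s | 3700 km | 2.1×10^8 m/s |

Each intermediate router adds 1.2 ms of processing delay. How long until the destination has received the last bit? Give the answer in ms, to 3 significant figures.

120 ms

Transmission delays (L/R per hop): 0.000363636, 0.00506329, 0.000363636, 0.000430108, 0.000787402 ms; sum = 0.00700807 ms.
Propagation delays (d/s per hop): 60.9137, 19.697, 0.000134, 17, 17.619 ms; sum = 115.23 ms.
Processing at 4 router(s): 4 × 1.2 ms = 4.8 ms.
End-to-end = 120 ms.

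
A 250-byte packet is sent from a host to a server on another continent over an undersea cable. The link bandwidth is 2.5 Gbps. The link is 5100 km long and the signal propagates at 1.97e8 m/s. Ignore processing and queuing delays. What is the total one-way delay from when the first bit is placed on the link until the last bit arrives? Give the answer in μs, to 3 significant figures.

L = 250 × 8 = 2000 bits.
Transmission delay = L/R = 2000 / 2500000000 = 0.8 μs.
Propagation delay = d/s = 5100000 m / 197000000 m/s = 25888.3 μs.
Total = 25900 μs.

25900 μs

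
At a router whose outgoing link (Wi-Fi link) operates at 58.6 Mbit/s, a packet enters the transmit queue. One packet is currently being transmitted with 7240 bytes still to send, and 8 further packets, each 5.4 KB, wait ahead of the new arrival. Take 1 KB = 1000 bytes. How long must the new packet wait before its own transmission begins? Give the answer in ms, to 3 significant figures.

Each queued packet: L/R = 43200/58600000 = 0.737201 ms.
8 queued → 5.89761 ms.
Plus remaining 57920 bits of current packet: 0.988396 ms.
Queuing delay = 6.89 ms.

6.89 ms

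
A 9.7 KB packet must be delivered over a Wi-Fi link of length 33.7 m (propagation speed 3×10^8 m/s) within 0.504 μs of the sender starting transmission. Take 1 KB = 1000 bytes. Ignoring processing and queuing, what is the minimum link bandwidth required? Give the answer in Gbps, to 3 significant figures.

198 Gbps

L = 77600 bits.
Propagation delay = 33.7 / 300000000 = 0.112333 μs.
Transmission budget = 0.504 − 0.112333 = 0.391667 μs.
R ≥ L / t_tx = 77600 bits / 3.91667e-07 s = 198 Gbps.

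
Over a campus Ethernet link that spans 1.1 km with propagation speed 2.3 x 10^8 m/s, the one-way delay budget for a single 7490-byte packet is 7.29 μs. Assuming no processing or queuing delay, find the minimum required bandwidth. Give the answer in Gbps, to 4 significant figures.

L = 59920 bits.
Propagation delay = 1100 / 2.3e+08 = 4.78261 μs.
Transmission budget = 7.29 − 4.78261 = 2.50739 μs.
R ≥ L / t_tx = 59920 bits / 2.50739e-06 s = 23.90 Gbps.

23.90 Gbps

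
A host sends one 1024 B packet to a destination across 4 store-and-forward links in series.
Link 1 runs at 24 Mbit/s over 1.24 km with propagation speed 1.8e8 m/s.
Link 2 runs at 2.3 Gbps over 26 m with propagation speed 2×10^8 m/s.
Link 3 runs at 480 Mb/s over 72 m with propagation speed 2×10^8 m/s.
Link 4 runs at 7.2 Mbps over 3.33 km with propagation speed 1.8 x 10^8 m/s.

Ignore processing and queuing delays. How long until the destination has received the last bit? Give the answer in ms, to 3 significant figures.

L = 1024 × 8 = 8192 bits.
Transmission delays (L/R per hop): 0.341333, 0.00356174, 0.0170667, 1.13778 ms; sum = 1.49974 ms.
Propagation delays (d/s per hop): 0.00688889, 0.00013, 0.00036, 0.0185 ms; sum = 0.0258789 ms.
End-to-end = 1.53 ms.

1.53 ms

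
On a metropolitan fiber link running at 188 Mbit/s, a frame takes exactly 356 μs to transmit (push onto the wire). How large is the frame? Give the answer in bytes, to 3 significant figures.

L = R × t_tx = 188000000 b/s × 0.000356 s = 66928 bits.
In bytes: 66928 / 8 = 8370 bytes.

8370 bytes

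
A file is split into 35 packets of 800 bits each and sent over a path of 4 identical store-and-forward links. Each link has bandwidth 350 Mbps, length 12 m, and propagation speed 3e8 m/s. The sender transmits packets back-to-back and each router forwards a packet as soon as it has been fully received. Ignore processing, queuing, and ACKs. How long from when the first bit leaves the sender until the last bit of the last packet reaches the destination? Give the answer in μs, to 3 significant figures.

87.0 μs

Per-hop transmission t_tx = L/R = 800/350000000 = 2.28571 μs.
Per-hop propagation t_prop = 12/300000000 = 0.04 μs.
Pipeline fill: first packet needs 4·t_tx to clear all hops; remaining 34 packets each add one t_tx.
Total = (4+35-1)·t_tx + 4·t_prop = 38·2.28571 + 4·0.04 = 87.0 μs.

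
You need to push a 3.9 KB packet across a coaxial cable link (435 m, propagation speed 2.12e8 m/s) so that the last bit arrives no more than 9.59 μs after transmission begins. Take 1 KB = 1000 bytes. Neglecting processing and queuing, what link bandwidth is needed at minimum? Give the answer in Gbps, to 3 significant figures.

L = 31200 bits.
Propagation delay = 435 / 212000000 = 2.05189 μs.
Transmission budget = 9.59 − 2.05189 = 7.53811 μs.
R ≥ L / t_tx = 31200 bits / 7.53811e-06 s = 4.14 Gbps.

4.14 Gbps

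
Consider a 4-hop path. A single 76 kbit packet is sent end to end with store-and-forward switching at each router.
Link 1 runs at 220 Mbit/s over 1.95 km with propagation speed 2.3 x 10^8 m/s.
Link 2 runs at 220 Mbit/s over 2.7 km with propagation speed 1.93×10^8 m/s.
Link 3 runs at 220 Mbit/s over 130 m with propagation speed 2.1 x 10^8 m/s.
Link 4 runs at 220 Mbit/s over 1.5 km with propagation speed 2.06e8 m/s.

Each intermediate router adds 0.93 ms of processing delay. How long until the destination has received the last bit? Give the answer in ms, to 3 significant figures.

L = 76000 bits.
Transmission delay per hop = L/R = 76000/220000000 = 0.345455 ms; 4 hops → 1.38182 ms.
Propagation delays (d/s per hop): 0.00847826, 0.0139896, 0.000619048, 0.00728155 ms; sum = 0.0303685 ms.
Processing at 3 router(s): 3 × 0.93 ms = 2.79 ms.
End-to-end = 4.20 ms.

4.20 ms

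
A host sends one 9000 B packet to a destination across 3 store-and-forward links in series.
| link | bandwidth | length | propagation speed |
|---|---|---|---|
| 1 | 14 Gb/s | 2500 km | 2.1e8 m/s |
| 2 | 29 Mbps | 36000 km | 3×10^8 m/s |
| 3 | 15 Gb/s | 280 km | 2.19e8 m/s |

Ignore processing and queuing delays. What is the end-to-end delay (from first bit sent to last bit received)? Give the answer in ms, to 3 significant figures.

L = 9000 × 8 = 72000 bits.
Transmission delays (L/R per hop): 0.00514286, 2.48276, 0.0048 ms; sum = 2.4927 ms.
Propagation delays (d/s per hop): 11.9048, 120, 1.27854 ms; sum = 133.183 ms.
End-to-end = 136 ms.

136 ms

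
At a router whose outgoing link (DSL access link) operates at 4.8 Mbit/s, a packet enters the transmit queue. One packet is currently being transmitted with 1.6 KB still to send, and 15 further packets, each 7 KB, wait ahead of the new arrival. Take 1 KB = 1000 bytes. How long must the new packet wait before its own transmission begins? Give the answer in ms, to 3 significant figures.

Each queued packet: L/R = 56000/4800000 = 11.6667 ms.
15 queued → 175 ms.
Plus remaining 12800 bits of current packet: 2.66667 ms.
Queuing delay = 178 ms.

178 ms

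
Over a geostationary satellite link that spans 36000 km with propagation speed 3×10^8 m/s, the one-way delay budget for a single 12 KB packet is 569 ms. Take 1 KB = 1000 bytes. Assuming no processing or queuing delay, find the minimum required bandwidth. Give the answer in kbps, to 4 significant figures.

L = 96000 bits.
Propagation delay = 36000000 / 300000000 = 120 ms.
Transmission budget = 569 − 120 = 449 ms.
R ≥ L / t_tx = 96000 bits / 0.449 s = 213.8 kbps.

213.8 kbps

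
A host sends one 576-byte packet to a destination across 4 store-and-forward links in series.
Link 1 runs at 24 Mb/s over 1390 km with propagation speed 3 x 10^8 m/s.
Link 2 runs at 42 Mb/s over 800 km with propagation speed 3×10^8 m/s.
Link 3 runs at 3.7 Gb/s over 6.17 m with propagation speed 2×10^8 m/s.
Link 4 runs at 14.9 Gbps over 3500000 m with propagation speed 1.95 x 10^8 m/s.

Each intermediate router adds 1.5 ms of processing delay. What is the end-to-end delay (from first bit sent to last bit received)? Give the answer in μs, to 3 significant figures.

30100 μs

L = 576 × 8 = 4608 bits.
Transmission delays (L/R per hop): 192, 109.714, 1.24541, 0.309262 μs; sum = 303.269 μs.
Propagation delays (d/s per hop): 4633.33, 2666.67, 0.03085, 17948.7 μs; sum = 25248.7 μs.
Processing at 3 router(s): 3 × 1.5 ms = 4500 μs.
End-to-end = 30100 μs.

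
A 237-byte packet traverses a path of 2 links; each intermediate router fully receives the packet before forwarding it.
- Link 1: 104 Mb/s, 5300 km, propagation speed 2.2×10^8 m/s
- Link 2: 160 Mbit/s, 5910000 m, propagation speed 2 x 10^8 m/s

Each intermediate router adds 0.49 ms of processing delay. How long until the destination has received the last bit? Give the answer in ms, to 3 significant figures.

54.2 ms

L = 237 × 8 = 1896 bits.
Transmission delays (L/R per hop): 0.0182308, 0.01185 ms; sum = 0.0300808 ms.
Propagation delays (d/s per hop): 24.0909, 29.55 ms; sum = 53.6409 ms.
Processing at 1 router(s): 1 × 0.49 ms = 0.49 ms.
End-to-end = 54.2 ms.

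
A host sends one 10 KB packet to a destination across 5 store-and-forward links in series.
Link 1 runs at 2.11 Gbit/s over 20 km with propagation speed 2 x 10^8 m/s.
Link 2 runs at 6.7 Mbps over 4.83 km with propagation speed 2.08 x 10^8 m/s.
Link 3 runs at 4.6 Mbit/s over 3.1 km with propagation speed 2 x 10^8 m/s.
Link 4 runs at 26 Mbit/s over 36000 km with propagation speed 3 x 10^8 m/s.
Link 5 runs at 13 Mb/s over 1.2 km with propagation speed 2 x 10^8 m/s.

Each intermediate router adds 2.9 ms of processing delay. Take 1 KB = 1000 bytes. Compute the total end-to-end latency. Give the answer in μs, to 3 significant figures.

L = 80000 bits.
Transmission delays (L/R per hop): 37.9147, 11940.3, 17391.3, 3076.92, 6153.85 μs; sum = 38600.3 μs.
Propagation delays (d/s per hop): 100, 23.2212, 15.5, 120000, 6 μs; sum = 120145 μs.
Processing at 4 router(s): 4 × 2.9 ms = 11600 μs.
End-to-end = 170000 μs.

170000 μs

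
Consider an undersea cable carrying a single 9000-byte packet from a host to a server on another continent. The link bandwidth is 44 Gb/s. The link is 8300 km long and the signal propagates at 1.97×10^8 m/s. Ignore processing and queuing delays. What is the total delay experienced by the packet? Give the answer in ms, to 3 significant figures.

42.1 ms

L = 9000 × 8 = 72000 bits.
Transmission delay = L/R = 72000 / 44000000000 = 0.00163636 ms.
Propagation delay = d/s = 8300000 m / 197000000 m/s = 42.132 ms.
Total = 42.1 ms.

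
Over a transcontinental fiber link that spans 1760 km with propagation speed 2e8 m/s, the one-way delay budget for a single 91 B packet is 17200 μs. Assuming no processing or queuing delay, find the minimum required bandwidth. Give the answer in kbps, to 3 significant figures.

L = 728 bits.
Propagation delay = 1760000 / 200000000 = 8800 μs.
Transmission budget = 17200 − 8800 = 8400 μs.
R ≥ L / t_tx = 728 bits / 0.0084 s = 86.7 kbps.

86.7 kbps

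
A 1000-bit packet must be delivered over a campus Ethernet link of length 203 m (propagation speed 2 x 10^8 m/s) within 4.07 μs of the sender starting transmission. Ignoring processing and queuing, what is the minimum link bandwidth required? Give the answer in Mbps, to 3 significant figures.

327 Mbps

Propagation delay = 203 / 200000000 = 1.015 μs.
Transmission budget = 4.07 − 1.015 = 3.055 μs.
R ≥ L / t_tx = 1000 bits / 3.055e-06 s = 327 Mbps.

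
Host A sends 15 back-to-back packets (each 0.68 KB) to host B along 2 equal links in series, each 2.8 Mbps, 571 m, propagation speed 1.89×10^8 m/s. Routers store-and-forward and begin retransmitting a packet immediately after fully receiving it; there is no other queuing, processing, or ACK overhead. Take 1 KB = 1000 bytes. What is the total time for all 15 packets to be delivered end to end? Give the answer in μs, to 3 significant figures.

31100 μs

Per-hop transmission t_tx = L/R = 5440/2800000 = 1942.86 μs.
Per-hop propagation t_prop = 571/189000000 = 3.02116 μs.
Pipeline fill: first packet needs 2·t_tx to clear all hops; remaining 14 packets each add one t_tx.
Total = (2+15-1)·t_tx + 2·t_prop = 16·1942.86 + 2·3.02116 = 31100 μs.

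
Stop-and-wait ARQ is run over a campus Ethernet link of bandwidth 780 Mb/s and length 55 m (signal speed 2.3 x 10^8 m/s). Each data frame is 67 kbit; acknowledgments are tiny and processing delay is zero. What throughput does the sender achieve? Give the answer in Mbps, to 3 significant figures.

t_tx = L/R = 67000/780000000 = 8.58974e-05 s.
t_prop = 55/2.3e+08 = 2.3913e-07 s; RTT = 4.78261e-07 s.
Cycle = t_tx + RTT = 8.63757e-05 s.
Throughput = L / cycle = 67000 / 8.63757e-05 = 776 Mbps.

776 Mbps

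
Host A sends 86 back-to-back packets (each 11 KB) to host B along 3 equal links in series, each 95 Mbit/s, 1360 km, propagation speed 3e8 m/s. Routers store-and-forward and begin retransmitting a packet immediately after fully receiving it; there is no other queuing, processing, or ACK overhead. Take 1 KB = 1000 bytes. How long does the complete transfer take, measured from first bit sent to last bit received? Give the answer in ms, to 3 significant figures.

Per-hop transmission t_tx = L/R = 88000/95000000 = 0.926316 ms.
Per-hop propagation t_prop = 1360000/300000000 = 4.53333 ms.
Pipeline fill: first packet needs 3·t_tx to clear all hops; remaining 85 packets each add one t_tx.
Total = (3+86-1)·t_tx + 3·t_prop = 88·0.926316 + 3·4.53333 = 95.1 ms.

95.1 ms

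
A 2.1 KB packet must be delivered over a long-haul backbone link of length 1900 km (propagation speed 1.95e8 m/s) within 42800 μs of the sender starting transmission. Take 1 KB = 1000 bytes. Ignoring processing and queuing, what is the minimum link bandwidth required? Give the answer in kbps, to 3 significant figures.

508 kbps

L = 16800 bits.
Propagation delay = 1900000 / 195000000 = 9743.59 μs.
Transmission budget = 42800 − 9743.59 = 33056.4 μs.
R ≥ L / t_tx = 16800 bits / 0.0330564 s = 508 kbps.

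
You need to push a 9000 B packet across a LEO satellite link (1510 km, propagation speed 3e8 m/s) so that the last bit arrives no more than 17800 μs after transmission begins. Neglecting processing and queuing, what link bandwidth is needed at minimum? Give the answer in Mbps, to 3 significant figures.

L = 72000 bits.
Propagation delay = 1510000 / 300000000 = 5033.33 μs.
Transmission budget = 17800 − 5033.33 = 12766.7 μs.
R ≥ L / t_tx = 72000 bits / 0.0127667 s = 5.64 Mbps.

5.64 Mbps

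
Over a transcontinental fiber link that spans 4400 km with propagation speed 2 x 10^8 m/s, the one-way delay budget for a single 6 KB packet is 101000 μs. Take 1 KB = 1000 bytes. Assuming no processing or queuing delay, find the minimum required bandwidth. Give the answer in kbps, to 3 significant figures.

L = 48000 bits.
Propagation delay = 4400000 / 200000000 = 22000 μs.
Transmission budget = 101000 − 22000 = 79000 μs.
R ≥ L / t_tx = 48000 bits / 0.079 s = 608 kbps.

608 kbps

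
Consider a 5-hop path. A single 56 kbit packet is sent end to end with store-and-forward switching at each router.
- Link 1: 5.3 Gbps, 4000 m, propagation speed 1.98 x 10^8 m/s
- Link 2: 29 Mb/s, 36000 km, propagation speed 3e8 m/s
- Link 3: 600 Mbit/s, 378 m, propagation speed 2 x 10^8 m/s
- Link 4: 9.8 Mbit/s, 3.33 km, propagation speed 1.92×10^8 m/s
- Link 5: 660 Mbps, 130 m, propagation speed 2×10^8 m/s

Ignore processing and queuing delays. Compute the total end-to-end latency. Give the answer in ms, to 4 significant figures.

127.9 ms

L = 56000 bits.
Transmission delays (L/R per hop): 0.010566, 1.93103, 0.0933333, 5.71429, 0.0848485 ms; sum = 7.83407 ms.
Propagation delays (d/s per hop): 0.020202, 120, 0.00189, 0.0173438, 0.00065 ms; sum = 120.04 ms.
End-to-end = 127.9 ms.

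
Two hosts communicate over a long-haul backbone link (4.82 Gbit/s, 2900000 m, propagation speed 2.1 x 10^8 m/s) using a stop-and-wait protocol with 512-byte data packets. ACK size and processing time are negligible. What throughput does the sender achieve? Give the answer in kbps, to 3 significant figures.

148 kbps

t_tx = L/R = 4096/4820000000 = 8.49793e-07 s.
t_prop = 2900000/210000000 = 0.0138095 s; RTT = 0.027619 s.
Cycle = t_tx + RTT = 0.0276199 s.
Throughput = L / cycle = 4096 / 0.0276199 = 148 kbps.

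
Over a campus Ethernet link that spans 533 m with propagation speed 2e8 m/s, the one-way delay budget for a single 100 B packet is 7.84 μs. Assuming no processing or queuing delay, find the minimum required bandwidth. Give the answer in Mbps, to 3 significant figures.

L = 800 bits.
Propagation delay = 533 / 200000000 = 2.665 μs.
Transmission budget = 7.84 − 2.665 = 5.175 μs.
R ≥ L / t_tx = 800 bits / 5.175e-06 s = 155 Mbps.

155 Mbps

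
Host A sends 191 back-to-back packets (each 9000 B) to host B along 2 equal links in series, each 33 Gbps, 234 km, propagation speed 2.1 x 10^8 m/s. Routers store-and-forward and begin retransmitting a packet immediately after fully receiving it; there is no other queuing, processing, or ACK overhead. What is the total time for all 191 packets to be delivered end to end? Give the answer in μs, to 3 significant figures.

2650 μs

Per-hop transmission t_tx = L/R = 72000/33000000000 = 2.18182 μs.
Per-hop propagation t_prop = 234000/210000000 = 1114.29 μs.
Pipeline fill: first packet needs 2·t_tx to clear all hops; remaining 190 packets each add one t_tx.
Total = (2+191-1)·t_tx + 2·t_prop = 192·2.18182 + 2·1114.29 = 2650 μs.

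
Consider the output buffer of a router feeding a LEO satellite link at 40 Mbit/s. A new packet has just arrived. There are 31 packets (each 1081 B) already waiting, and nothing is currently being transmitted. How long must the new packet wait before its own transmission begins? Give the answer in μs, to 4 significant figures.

6702 μs

Each queued packet: L/R = 8648/40000000 = 216.2 μs.
31 queued → 6702.2 μs.
Queuing delay = 6702 μs.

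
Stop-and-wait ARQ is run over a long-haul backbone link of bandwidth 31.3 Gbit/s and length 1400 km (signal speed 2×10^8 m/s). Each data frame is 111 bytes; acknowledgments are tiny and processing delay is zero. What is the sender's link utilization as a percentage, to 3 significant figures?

0.000203 %

t_tx = L/R = 888/31300000000 = 2.83706e-08 s.
t_prop = 1400000/200000000 = 0.007 s; RTT = 0.014 s.
Cycle = t_tx + RTT = 0.014 s.
Utilization = t_tx / cycle = 2.83706e-08/0.014 = 0.000203 %.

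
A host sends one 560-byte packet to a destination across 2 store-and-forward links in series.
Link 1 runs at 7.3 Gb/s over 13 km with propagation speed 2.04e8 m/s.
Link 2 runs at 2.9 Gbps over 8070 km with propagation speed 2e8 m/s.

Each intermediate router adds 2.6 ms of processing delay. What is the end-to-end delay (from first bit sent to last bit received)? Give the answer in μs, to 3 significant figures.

L = 560 × 8 = 4480 bits.
Transmission delays (L/R per hop): 0.613699, 1.54483 μs; sum = 2.15853 μs.
Propagation delays (d/s per hop): 63.7255, 40350 μs; sum = 40413.7 μs.
Processing at 1 router(s): 1 × 2.6 ms = 2600 μs.
End-to-end = 43000 μs.

43000 μs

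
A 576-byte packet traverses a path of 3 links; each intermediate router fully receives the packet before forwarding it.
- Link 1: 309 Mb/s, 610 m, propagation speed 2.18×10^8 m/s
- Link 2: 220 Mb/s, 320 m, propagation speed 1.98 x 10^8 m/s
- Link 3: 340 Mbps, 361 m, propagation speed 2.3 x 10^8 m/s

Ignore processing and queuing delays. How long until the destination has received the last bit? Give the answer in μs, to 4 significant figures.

L = 576 × 8 = 4608 bits.
Transmission delays (L/R per hop): 14.9126, 20.9455, 13.5529 μs; sum = 49.411 μs.
Propagation delays (d/s per hop): 2.79817, 1.61616, 1.56957 μs; sum = 5.98389 μs.
End-to-end = 55.39 μs.

55.39 μs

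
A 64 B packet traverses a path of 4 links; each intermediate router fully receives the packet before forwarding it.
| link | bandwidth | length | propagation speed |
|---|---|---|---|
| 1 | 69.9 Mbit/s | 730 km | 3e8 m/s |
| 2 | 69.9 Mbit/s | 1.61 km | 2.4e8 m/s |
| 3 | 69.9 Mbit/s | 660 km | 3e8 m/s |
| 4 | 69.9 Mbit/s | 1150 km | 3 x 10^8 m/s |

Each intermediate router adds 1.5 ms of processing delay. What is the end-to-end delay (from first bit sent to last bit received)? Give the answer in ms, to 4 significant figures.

L = 64 × 8 = 512 bits.
Transmission delay per hop = L/R = 512/69900000 = 0.00732475 ms; 4 hops → 0.029299 ms.
Propagation delays (d/s per hop): 2.43333, 0.00670833, 2.2, 3.83333 ms; sum = 8.47338 ms.
Processing at 3 router(s): 3 × 1.5 ms = 4.5 ms.
End-to-end = 13.00 ms.

13.00 ms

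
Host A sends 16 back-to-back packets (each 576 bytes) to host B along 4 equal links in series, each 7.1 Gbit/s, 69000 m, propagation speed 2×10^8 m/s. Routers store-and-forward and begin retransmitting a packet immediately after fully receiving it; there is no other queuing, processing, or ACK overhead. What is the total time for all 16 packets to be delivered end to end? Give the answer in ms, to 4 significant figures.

Per-hop transmission t_tx = L/R = 4608/7100000000 = 0.000649014 ms.
Per-hop propagation t_prop = 69000/200000000 = 0.345 ms.
Pipeline fill: first packet needs 4·t_tx to clear all hops; remaining 15 packets each add one t_tx.
Total = (4+16-1)·t_tx + 4·t_prop = 19·0.000649014 + 4·0.345 = 1.392 ms.

1.392 ms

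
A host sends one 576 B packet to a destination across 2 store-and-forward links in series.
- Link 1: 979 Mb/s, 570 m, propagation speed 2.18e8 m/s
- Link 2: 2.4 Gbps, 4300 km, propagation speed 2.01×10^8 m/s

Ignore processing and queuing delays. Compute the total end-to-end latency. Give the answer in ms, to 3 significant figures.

L = 576 × 8 = 4608 bits.
Transmission delays (L/R per hop): 0.00470684, 0.00192 ms; sum = 0.00662684 ms.
Propagation delays (d/s per hop): 0.00261468, 21.393 ms; sum = 21.3956 ms.
End-to-end = 21.4 ms.

21.4 ms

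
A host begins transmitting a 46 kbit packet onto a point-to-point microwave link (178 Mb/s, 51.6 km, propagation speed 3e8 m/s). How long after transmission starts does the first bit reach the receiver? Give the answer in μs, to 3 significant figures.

172 μs

First bit experiences only propagation delay: d/s = 51600/300000000 = 172 μs.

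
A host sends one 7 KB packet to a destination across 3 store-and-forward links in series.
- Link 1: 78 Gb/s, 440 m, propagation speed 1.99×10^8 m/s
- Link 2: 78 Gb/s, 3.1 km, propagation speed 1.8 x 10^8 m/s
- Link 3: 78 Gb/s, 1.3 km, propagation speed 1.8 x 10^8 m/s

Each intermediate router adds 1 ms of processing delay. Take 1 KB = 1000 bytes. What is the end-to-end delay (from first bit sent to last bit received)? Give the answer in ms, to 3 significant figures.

2.03 ms

L = 56000 bits.
Transmission delay per hop = L/R = 56000/78000000000 = 0.000717949 ms; 3 hops → 0.00215385 ms.
Propagation delays (d/s per hop): 0.00221106, 0.0172222, 0.00722222 ms; sum = 0.0266555 ms.
Processing at 2 router(s): 2 × 1 ms = 2 ms.
End-to-end = 2.03 ms.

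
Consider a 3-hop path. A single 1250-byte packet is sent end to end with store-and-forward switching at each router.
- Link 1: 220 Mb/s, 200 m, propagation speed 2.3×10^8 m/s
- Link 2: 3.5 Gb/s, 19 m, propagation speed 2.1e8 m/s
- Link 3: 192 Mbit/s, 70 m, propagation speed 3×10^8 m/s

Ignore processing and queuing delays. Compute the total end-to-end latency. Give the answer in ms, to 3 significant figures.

L = 1250 × 8 = 10000 bits.
Transmission delays (L/R per hop): 0.0454545, 0.00285714, 0.0520833 ms; sum = 0.100395 ms.
Propagation delays (d/s per hop): 0.000869565, 9.04762e-05, 0.000233333 ms; sum = 0.00119337 ms.
End-to-end = 0.102 ms.

0.102 ms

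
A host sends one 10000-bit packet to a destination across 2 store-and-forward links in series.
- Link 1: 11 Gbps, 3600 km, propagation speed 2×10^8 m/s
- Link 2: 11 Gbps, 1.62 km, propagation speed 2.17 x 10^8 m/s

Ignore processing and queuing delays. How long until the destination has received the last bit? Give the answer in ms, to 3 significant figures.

Transmission delay per hop = L/R = 10000/11000000000 = 0.000909091 ms; 2 hops → 0.00181818 ms.
Propagation delays (d/s per hop): 18, 0.00746544 ms; sum = 18.0075 ms.
End-to-end = 18.0 ms.

18.0 ms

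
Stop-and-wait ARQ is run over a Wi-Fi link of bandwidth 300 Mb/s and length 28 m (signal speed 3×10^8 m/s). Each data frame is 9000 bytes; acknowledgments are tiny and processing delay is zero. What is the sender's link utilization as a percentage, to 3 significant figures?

99.9 %

t_tx = L/R = 72000/300000000 = 0.00024 s.
t_prop = 28/300000000 = 9.33333e-08 s; RTT = 1.86667e-07 s.
Cycle = t_tx + RTT = 0.000240187 s.
Utilization = t_tx / cycle = 0.00024/0.000240187 = 99.9 %.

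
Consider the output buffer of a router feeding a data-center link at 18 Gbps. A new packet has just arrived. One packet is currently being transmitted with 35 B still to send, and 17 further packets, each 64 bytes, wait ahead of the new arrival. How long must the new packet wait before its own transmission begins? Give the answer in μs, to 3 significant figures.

0.499 μs

Each queued packet: L/R = 512/18000000000 = 0.0284444 μs.
17 queued → 0.483556 μs.
Plus remaining 280 bits of current packet: 0.0155556 μs.
Queuing delay = 0.499 μs.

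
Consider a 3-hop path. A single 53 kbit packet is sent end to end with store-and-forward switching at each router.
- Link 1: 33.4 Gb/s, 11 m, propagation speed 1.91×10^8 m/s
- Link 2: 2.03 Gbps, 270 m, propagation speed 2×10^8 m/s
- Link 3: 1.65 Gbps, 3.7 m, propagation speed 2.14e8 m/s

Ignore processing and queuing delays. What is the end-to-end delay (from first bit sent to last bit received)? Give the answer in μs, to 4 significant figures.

L = 53000 bits.
Transmission delays (L/R per hop): 1.58683, 26.1084, 32.1212 μs; sum = 59.8164 μs.
Propagation delays (d/s per hop): 0.0575916, 1.35, 0.0172897 μs; sum = 1.42488 μs.
End-to-end = 61.24 μs.

61.24 μs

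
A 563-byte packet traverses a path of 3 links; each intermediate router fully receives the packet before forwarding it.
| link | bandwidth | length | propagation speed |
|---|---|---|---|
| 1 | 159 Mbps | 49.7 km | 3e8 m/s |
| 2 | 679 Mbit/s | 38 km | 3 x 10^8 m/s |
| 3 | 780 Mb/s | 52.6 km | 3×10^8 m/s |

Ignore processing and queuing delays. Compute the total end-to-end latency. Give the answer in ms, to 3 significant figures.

0.508 ms

L = 563 × 8 = 4504 bits.
Transmission delays (L/R per hop): 0.028327, 0.00663328, 0.00577436 ms; sum = 0.0407347 ms.
Propagation delays (d/s per hop): 0.165667, 0.126667, 0.175333 ms; sum = 0.467667 ms.
End-to-end = 0.508 ms.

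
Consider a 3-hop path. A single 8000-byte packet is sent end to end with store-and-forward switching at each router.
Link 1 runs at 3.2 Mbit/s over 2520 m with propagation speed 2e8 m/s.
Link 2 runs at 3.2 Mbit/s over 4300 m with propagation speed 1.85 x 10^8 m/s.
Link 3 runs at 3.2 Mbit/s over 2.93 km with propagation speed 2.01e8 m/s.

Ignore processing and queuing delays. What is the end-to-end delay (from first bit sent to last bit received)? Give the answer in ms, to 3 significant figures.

L = 8000 × 8 = 64000 bits.
Transmission delay per hop = L/R = 64000/3200000 = 20 ms; 3 hops → 60 ms.
Propagation delays (d/s per hop): 0.0126, 0.0232432, 0.0145771 ms; sum = 0.0504204 ms.
End-to-end = 60.1 ms.

60.1 ms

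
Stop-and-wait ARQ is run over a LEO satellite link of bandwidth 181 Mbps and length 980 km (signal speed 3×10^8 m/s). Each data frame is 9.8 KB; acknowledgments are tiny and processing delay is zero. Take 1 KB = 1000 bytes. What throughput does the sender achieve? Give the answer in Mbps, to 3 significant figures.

t_tx = L/R = 78400/181000000 = 0.000433149 s.
t_prop = 980000/300000000 = 0.00326667 s; RTT = 0.00653333 s.
Cycle = t_tx + RTT = 0.00696648 s.
Throughput = L / cycle = 78400 / 0.00696648 = 11.3 Mbps.

11.3 Mbps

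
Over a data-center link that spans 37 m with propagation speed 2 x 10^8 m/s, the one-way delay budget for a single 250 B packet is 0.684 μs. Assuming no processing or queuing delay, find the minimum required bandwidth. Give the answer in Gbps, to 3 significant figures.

L = 2000 bits.
Propagation delay = 37 / 200000000 = 0.185 μs.
Transmission budget = 0.684 − 0.185 = 0.499 μs.
R ≥ L / t_tx = 2000 bits / 4.99e-07 s = 4.01 Gbps.

4.01 Gbps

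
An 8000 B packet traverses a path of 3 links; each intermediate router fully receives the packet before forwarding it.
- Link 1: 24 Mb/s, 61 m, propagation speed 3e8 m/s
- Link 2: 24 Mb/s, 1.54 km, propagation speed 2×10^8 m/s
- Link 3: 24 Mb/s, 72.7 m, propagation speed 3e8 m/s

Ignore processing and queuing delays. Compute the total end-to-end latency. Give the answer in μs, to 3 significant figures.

8010 μs

L = 8000 × 8 = 64000 bits.
Transmission delay per hop = L/R = 64000/24000000 = 2666.67 μs; 3 hops → 8000 μs.
Propagation delays (d/s per hop): 0.203333, 7.7, 0.242333 μs; sum = 8.14567 μs.
End-to-end = 8010 μs.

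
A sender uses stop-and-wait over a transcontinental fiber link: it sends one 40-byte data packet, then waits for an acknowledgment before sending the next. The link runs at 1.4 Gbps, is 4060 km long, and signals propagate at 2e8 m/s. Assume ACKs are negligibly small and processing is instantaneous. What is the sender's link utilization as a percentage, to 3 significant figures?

0.000563 %

t_tx = L/R = 320/1400000000 = 2.28571e-07 s.
t_prop = 4060000/200000000 = 0.0203 s; RTT = 0.0406 s.
Cycle = t_tx + RTT = 0.0406002 s.
Utilization = t_tx / cycle = 2.28571e-07/0.0406002 = 0.000563 %.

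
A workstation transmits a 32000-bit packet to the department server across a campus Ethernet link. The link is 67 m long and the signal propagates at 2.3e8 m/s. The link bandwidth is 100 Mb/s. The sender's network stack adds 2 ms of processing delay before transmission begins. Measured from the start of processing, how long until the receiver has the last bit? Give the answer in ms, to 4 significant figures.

Transmission delay = L/R = 32000 / 100000000 = 0.32 ms.
Propagation delay = d/s = 67 m / 2.3e+08 m/s = 0.000291304 ms.
Plus processing delay 2 ms = 2 ms.
Total = 2.320 ms.

2.320 ms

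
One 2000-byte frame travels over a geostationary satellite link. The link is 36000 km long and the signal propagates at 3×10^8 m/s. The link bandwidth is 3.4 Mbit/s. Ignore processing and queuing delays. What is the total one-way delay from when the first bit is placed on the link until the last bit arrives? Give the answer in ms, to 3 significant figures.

L = 2000 × 8 = 16000 bits.
Transmission delay = L/R = 16000 / 3400000 = 4.70588 ms.
Propagation delay = d/s = 36000000 m / 300000000 m/s = 120 ms.
Total = 125 ms.

125 ms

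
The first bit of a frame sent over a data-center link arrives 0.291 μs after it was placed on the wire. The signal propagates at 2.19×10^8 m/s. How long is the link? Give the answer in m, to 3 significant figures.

63.7 m

d = s × t_prop = 219000000 × 2.91e-07 = 63.7 m.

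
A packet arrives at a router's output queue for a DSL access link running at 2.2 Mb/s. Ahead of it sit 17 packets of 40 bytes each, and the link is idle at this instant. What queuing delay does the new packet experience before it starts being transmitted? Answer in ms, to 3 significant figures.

Each queued packet: L/R = 320/2200000 = 0.145455 ms.
17 queued → 2.47273 ms.
Queuing delay = 2.47 ms.

2.47 ms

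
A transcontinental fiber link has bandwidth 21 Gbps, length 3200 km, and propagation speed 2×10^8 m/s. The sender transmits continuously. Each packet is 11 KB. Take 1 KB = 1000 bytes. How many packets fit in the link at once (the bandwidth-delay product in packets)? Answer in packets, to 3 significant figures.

Propagation delay = 3200000 / 200000000 = 0.016 s.
BDP = R × t_prop = 21000000000 × 0.016 = 336000000 bits.
In packets of 88000 bits: 3820 packets.

3820 packets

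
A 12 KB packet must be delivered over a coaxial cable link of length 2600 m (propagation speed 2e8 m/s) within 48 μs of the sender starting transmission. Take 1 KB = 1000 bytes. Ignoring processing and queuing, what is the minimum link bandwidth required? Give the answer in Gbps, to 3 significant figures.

2.74 Gbps

L = 96000 bits.
Propagation delay = 2600 / 200000000 = 13 μs.
Transmission budget = 48 − 13 = 35 μs.
R ≥ L / t_tx = 96000 bits / 3.5e-05 s = 2.74 Gbps.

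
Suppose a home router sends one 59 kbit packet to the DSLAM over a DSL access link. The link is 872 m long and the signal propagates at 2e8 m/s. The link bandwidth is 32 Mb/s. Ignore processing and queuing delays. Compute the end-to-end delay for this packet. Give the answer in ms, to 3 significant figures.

1.85 ms

L = 59000 bits.
Transmission delay = L/R = 59000 / 32000000 = 1.84375 ms.
Propagation delay = d/s = 872 m / 200000000 m/s = 0.00436 ms.
Total = 1.85 ms.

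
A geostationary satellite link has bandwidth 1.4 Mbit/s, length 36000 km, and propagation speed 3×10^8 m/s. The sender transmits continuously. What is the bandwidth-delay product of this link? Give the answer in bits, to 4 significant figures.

Propagation delay = 36000000 / 300000000 = 0.12 s.
BDP = R × t_prop = 1400000 × 0.12 = 168000 bits.

168000 bits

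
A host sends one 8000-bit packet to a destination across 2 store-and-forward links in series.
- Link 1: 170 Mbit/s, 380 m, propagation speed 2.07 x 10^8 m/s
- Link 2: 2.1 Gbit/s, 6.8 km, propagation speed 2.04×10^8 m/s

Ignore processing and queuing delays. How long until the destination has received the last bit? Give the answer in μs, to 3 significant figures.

Transmission delays (L/R per hop): 47.0588, 3.80952 μs; sum = 50.8683 μs.
Propagation delays (d/s per hop): 1.83575, 33.3333 μs; sum = 35.1691 μs.
End-to-end = 86.0 μs.

86.0 μs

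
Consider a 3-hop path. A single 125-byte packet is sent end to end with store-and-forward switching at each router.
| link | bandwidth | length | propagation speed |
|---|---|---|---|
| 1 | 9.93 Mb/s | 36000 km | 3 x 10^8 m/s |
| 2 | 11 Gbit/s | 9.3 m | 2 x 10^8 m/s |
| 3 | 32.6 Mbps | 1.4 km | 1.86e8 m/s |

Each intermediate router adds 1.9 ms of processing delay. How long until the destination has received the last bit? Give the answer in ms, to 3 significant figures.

L = 125 × 8 = 1000 bits.
Transmission delays (L/R per hop): 0.100705, 9.09091e-05, 0.0306748 ms; sum = 0.131471 ms.
Propagation delays (d/s per hop): 120, 4.65e-05, 0.00752688 ms; sum = 120.008 ms.
Processing at 2 router(s): 2 × 1.9 ms = 3.8 ms.
End-to-end = 124 ms.

124 ms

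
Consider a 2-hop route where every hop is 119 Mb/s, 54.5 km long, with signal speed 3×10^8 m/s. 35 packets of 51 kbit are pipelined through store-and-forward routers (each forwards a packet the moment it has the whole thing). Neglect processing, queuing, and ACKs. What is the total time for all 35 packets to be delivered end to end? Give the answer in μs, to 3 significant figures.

15800 μs

Per-hop transmission t_tx = L/R = 51000/119000000 = 428.571 μs.
Per-hop propagation t_prop = 54500/300000000 = 181.667 μs.
Pipeline fill: first packet needs 2·t_tx to clear all hops; remaining 34 packets each add one t_tx.
Total = (2+35-1)·t_tx + 2·t_prop = 36·428.571 + 2·181.667 = 15800 μs.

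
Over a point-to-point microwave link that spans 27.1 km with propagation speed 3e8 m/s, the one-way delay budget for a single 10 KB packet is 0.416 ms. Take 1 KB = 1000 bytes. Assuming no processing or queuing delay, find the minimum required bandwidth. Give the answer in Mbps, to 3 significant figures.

L = 80000 bits.
Propagation delay = 27100 / 300000000 = 0.0903333 ms.
Transmission budget = 0.416 − 0.0903333 = 0.325667 ms.
R ≥ L / t_tx = 80000 bits / 0.000325667 s = 246 Mbps.

246 Mbps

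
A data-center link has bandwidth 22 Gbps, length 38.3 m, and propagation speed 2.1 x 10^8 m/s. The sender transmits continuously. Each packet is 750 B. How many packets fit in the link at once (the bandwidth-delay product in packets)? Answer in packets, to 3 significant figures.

0.669 packets

Propagation delay = 38.3 / 210000000 = 1.82381e-07 s.
BDP = R × t_prop = 22000000000 × 1.82381e-07 = 4012.38 bits.
In packets of 6000 bits: 0.669 packets.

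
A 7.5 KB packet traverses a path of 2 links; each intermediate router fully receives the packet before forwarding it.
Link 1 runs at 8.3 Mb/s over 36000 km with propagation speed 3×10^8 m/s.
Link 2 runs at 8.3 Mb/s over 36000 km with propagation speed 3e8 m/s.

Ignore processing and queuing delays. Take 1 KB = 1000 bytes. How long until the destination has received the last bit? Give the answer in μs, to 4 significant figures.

L = 60000 bits.
Transmission delay per hop = L/R = 60000/8.3e+06 = 7228.92 μs; 2 hops → 14457.8 μs.
Propagation delays (d/s per hop): 120000, 120000 μs; sum = 240000 μs.
End-to-end = 254500 μs.

254500 μs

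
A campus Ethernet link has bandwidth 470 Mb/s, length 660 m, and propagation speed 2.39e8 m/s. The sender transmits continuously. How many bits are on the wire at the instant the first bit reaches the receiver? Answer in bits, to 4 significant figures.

1298 bits

Propagation delay = 660 / 239000000 = 2.76151e-06 s.
BDP = R × t_prop = 470000000 × 2.76151e-06 = 1297.91 bits.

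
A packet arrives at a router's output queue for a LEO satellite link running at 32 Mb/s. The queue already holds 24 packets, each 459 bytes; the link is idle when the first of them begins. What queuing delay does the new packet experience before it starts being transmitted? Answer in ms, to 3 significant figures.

Each queued packet: L/R = 3672/32000000 = 0.11475 ms.
24 queued → 2.754 ms.
Queuing delay = 2.75 ms.

2.75 ms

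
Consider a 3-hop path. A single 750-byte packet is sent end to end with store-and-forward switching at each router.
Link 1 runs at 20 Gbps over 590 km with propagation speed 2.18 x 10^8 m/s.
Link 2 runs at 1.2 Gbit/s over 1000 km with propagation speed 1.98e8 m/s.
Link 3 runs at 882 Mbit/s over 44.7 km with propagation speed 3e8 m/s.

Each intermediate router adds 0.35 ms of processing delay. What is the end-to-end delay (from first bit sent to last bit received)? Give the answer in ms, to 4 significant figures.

L = 750 × 8 = 6000 bits.
Transmission delays (L/R per hop): 0.0003, 0.005, 0.00680272 ms; sum = 0.0121027 ms.
Propagation delays (d/s per hop): 2.70642, 5.05051, 0.149 ms; sum = 7.90593 ms.
Processing at 2 router(s): 2 × 0.35 ms = 0.7 ms.
End-to-end = 8.618 ms.

8.618 ms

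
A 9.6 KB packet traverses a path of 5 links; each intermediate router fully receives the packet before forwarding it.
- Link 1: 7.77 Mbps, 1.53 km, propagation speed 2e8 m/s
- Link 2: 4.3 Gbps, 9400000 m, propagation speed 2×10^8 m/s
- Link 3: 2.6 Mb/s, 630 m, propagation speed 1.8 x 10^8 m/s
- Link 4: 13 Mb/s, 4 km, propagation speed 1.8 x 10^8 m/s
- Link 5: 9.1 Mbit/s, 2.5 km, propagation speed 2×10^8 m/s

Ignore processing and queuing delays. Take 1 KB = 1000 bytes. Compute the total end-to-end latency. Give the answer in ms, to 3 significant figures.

101 ms

L = 76800 bits.
Transmission delays (L/R per hop): 9.88417, 0.0178605, 29.5385, 5.90769, 8.43956 ms; sum = 53.7877 ms.
Propagation delays (d/s per hop): 0.00765, 47, 0.0035, 0.0222222, 0.0125 ms; sum = 47.0459 ms.
End-to-end = 101 ms.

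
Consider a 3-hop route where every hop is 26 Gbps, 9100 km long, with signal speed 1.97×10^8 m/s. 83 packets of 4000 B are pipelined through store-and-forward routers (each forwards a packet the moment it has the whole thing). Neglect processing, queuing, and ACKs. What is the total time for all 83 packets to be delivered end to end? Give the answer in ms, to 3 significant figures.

139 ms

Per-hop transmission t_tx = L/R = 32000/26000000000 = 0.00123077 ms.
Per-hop propagation t_prop = 9100000/197000000 = 46.1929 ms.
Pipeline fill: first packet needs 3·t_tx to clear all hops; remaining 82 packets each add one t_tx.
Total = (3+83-1)·t_tx + 3·t_prop = 85·0.00123077 + 3·46.1929 = 139 ms.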